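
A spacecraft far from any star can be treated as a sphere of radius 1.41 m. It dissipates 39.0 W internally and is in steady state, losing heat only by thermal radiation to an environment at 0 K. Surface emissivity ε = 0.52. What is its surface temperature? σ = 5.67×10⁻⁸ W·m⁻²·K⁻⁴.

Steady state: internal power = radiated power, P = εσA T⁴.
Radiating area A = 4πr² = 24.98 m².
T⁴ = P/(εσA) = 39.0/(0.52·5.67×10⁻⁸·24.98) = 5.295×10⁷ K⁴.
T = (5.295×10⁷)^(1/4).

T ≈ 85.3 K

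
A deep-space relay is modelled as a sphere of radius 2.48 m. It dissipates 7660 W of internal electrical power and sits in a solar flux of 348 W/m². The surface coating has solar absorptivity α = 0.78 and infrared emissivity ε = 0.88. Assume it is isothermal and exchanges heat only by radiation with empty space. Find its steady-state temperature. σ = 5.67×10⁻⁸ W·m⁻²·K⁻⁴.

T ≈ 241 K

At steady state, absorbed solar power + internal power = radiated power.
Absorbed: α·S·A_cross = 0.78·348·19.32 = 5245 W (cross-section πr²).
Total input = 5245 + 7660 = 12900 W.
Radiated: εσ·A_surf·T⁴ with A_surf = 4πr² = 77.29 m².
T⁴ = 12900/(0.88·5.67×10⁻⁸·77.29) = 3.346×10⁹ K⁴.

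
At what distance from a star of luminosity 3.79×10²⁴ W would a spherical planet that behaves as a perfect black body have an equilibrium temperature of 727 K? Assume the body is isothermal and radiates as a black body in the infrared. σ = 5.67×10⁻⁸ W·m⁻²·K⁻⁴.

For an isothermal black-emitting sphere, (1−a)S·πr² = σ·4πr²·T⁴ ⇒ S = 4σT⁴/(1−a).
S = 4·5.67×10⁻⁸·(727)⁴/1.00 = 63350 W/m².
Flux falls as S = L/(4πd²), so d = √(L/(4πS)) = √(3.79×10²⁴/(4π·63350)).

d ≈ 2.18×10⁹ m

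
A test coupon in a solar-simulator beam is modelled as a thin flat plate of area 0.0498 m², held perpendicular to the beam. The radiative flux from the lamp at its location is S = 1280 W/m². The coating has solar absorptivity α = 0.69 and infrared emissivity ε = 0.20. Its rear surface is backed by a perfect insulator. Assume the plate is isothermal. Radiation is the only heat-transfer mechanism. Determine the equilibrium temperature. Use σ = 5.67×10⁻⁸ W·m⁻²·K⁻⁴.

At equilibrium, absorbed power = emitted power.
Absorbing cross-section = A = 0.04980 m²; emitting surface = A = 0.04980 m² (ratio 1).
αS·A_cross = εσ·A_surf·T⁴  ⇒  T⁴ = αS/(ε·1σ).
T⁴ = 0.690·1280/(0.20·1·5.67×10⁻⁸) = 7.788×10¹⁰ K⁴.
T = (7.788×10¹⁰)^(1/4).

T ≈ 528 K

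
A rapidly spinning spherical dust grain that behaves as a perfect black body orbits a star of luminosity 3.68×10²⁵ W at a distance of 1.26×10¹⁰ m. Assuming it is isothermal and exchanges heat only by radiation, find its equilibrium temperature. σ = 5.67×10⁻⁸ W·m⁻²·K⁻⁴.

T ≈ 534 K

First find the stellar flux at distance d: S = L/(4πd²) = 3.68×10²⁵/(4π·(1.26×10¹⁰)²) = 18450 W/m².
For an isothermal sphere, absorbed (1−a)S·πr² = emitted σ·4πr²·T⁴, so T⁴ = (1−a)S/(4σ).
T⁴ = 1.00·18450/(4·5.67×10⁻⁸) = 8.133×10¹⁰ K⁴.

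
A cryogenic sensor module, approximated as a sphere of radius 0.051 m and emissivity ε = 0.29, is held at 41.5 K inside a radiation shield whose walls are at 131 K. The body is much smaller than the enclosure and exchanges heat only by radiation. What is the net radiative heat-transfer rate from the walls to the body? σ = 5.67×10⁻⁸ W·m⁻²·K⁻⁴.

For a small grey body in a large enclosure: P_net = εσA(T_body⁴ − T_wall⁴).
A = 4πr² = 0.03269 m²; T_body⁴ − T_wall⁴ = 2.966×10⁶ − 2.945×10⁸ = -2.915×10⁸ K⁴.
|P_net| = 0.29·5.67×10⁻⁸·0.03269·2.915×10⁸.

P_net ≈ 0.157 W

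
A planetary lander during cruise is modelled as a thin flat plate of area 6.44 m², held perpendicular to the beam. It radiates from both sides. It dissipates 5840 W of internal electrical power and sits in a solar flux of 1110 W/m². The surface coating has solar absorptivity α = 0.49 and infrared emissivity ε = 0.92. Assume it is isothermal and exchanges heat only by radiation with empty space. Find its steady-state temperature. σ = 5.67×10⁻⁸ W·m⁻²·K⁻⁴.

T ≈ 343 K

At steady state, absorbed solar power + internal power = radiated power.
Absorbed: α·S·A_cross = 0.49·1110·6.440 = 3503 W (cross-section A).
Total input = 3503 + 5840 = 9343 W.
Radiated: εσ·A_surf·T⁴ with A_surf = 2A = 12.88 m².
T⁴ = 9343/(0.92·5.67×10⁻⁸·12.88) = 1.391×10¹⁰ K⁴.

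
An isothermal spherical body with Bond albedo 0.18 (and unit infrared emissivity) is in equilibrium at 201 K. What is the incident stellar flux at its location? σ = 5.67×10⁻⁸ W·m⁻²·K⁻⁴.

(1−a)S·πr² = σ·4πr²·T⁴ ⇒ S = 4σT⁴/(1−a).
S = 4·5.67×10⁻⁸·1.632×10⁹/0.820.

S ≈ 451 W/m²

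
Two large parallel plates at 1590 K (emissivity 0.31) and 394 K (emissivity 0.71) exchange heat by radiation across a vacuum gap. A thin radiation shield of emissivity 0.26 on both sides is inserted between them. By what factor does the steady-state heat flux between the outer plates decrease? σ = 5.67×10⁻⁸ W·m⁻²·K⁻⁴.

factor ≈ 2.84

Without shield: q₀ = σΔ(T⁴)/(1/ε₁+1/ε₂−1) with denominator 3.634.
With shield the two gaps are in series; the resistances add: (1/ε₁+1/ε_s−1)+(1/ε_s+1/ε₂−1) = 6.072+4.255 = 10.33.
Heat-flux ratio q₀/q = 10.33/3.634.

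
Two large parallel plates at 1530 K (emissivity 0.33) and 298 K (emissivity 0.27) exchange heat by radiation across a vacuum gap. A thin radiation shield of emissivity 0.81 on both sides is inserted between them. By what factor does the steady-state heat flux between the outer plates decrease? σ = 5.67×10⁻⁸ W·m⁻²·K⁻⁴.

Without shield: q₀ = σΔ(T⁴)/(1/ε₁+1/ε₂−1) with denominator 5.734.
With shield the two gaps are in series; the resistances add: (1/ε₁+1/ε_s−1)+(1/ε_s+1/ε₂−1) = 3.265+3.938 = 7.203.
Heat-flux ratio q₀/q = 7.203/5.734.

factor ≈ 1.26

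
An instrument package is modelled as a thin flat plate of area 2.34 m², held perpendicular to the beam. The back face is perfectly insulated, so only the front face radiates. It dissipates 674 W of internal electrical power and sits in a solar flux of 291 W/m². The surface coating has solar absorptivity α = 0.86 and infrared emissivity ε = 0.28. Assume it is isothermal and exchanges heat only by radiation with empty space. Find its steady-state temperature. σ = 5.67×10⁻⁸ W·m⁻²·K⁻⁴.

At steady state, absorbed solar power + internal power = radiated power.
Absorbed: α·S·A_cross = 0.86·291·2.340 = 585.6 W (cross-section A).
Total input = 585.6 + 674 = 1260 W.
Radiated: εσ·A_surf·T⁴ with A_surf = A = 2.340 m².
T⁴ = 1260/(0.28·5.67×10⁻⁸·2.340) = 3.391×10¹⁰ K⁴.

T ≈ 429 K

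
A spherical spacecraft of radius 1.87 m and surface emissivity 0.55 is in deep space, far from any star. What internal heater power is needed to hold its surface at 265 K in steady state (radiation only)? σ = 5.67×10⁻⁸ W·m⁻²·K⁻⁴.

P = εσ·4πr²·T⁴.
4πr² = 43.94 m²; T⁴ = 4.932×10⁹ K⁴.
P = 0.55·5.67×10⁻⁸·43.94·4.932×10⁹.

P ≈ 6760 W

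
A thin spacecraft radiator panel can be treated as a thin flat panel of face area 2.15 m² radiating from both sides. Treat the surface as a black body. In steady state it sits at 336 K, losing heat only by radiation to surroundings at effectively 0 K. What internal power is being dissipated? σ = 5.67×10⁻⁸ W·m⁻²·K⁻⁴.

Steady state: P = εσA T⁴.
A = 2·2.15 = 4.300 m²; T⁴ = (336)⁴ = 1.275×10¹⁰ K⁴.
P = 1.0 × 5.67×10⁻⁸ × 4.300 × 1.275×10¹⁰.

P ≈ 3110 W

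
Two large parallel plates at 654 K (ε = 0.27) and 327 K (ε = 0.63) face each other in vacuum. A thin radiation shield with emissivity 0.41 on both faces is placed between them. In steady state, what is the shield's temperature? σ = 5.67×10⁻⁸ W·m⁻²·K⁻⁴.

In steady state the net flux on the hot side equals that on the cold side.
σ(T₁⁴−T_s⁴)/D₁ = σ(T_s⁴−T₂⁴)/D₂, with D₁ = 1/ε₁+1/ε_s−1 = 5.143, D₂ = 1/ε_s+1/ε₂−1 = 3.026.
Solve for T_s⁴: T_s⁴ = (D₂·T₁⁴ + D₁·T₂⁴)/(D₁+D₂) = 7.497×10¹⁰ K⁴.

T_s ≈ 523 K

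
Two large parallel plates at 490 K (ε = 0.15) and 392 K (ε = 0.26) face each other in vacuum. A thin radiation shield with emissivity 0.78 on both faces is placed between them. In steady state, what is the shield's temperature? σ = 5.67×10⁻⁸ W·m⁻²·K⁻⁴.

In steady state the net flux on the hot side equals that on the cold side.
σ(T₁⁴−T_s⁴)/D₁ = σ(T_s⁴−T₂⁴)/D₂, with D₁ = 1/ε₁+1/ε_s−1 = 6.949, D₂ = 1/ε_s+1/ε₂−1 = 4.128.
Solve for T_s⁴: T_s⁴ = (D₂·T₁⁴ + D₁·T₂⁴)/(D₁+D₂) = 3.630×10¹⁰ K⁴.

T_s ≈ 436 K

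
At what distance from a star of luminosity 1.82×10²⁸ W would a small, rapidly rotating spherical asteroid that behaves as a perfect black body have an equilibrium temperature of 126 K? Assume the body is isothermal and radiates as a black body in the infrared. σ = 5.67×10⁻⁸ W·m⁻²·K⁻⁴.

For an isothermal black-emitting sphere, (1−a)S·πr² = σ·4πr²·T⁴ ⇒ S = 4σT⁴/(1−a).
S = 4·5.67×10⁻⁸·(126)⁴/1.00 = 57.16 W/m².
Flux falls as S = L/(4πd²), so d = √(L/(4πS)) = √(1.82×10²⁸/(4π·57.16)).

d ≈ 5.03×10¹² m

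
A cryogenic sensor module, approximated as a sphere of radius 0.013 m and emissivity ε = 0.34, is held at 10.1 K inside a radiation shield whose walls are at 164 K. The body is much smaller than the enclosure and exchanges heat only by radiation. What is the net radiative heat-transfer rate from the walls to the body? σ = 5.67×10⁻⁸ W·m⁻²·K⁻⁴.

For a small grey body in a large enclosure: P_net = εσA(T_body⁴ − T_wall⁴).
A = 4πr² = 0.002124 m²; T_body⁴ − T_wall⁴ = 10410 − 7.234×10⁸ = -7.234×10⁸ K⁴.
|P_net| = 0.34·5.67×10⁻⁸·0.002124·7.234×10⁸.

P_net ≈ 0.0296 W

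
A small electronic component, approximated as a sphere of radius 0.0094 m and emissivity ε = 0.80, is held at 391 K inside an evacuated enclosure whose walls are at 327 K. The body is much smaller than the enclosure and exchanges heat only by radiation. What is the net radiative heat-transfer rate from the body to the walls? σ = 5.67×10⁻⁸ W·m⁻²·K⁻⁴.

For a small grey body in a large enclosure: P_net = εσA(T_body⁴ − T_wall⁴).
A = 4πr² = 0.001110 m²; T_body⁴ − T_wall⁴ = 2.337×10¹⁰ − 1.143×10¹⁰ = 1.194×10¹⁰ K⁴.
|P_net| = 0.80·5.67×10⁻⁸·0.001110·1.194×10¹⁰.

P_net ≈ 0.601 W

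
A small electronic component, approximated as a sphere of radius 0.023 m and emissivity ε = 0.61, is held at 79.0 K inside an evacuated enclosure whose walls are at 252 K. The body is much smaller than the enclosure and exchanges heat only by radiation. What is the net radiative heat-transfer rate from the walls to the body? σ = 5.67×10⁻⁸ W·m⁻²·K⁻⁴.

For a small grey body in a large enclosure: P_net = εσA(T_body⁴ − T_wall⁴).
A = 4πr² = 0.006648 m²; T_body⁴ − T_wall⁴ = 3.895×10⁷ − 4.033×10⁹ = -3.994×10⁹ K⁴.
|P_net| = 0.61·5.67×10⁻⁸·0.006648·3.994×10⁹.

P_net ≈ 0.918 W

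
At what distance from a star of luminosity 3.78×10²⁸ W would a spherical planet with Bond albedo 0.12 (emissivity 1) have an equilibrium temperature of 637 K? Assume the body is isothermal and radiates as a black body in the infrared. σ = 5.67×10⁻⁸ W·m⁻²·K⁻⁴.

For an isothermal black-emitting sphere, (1−a)S·πr² = σ·4πr²·T⁴ ⇒ S = 4σT⁴/(1−a).
S = 4·5.67×10⁻⁸·(637)⁴/0.880 = 42430 W/m².
Flux falls as S = L/(4πd²), so d = √(L/(4πS)) = √(3.78×10²⁸/(4π·42430)).

d ≈ 2.66×10¹¹ m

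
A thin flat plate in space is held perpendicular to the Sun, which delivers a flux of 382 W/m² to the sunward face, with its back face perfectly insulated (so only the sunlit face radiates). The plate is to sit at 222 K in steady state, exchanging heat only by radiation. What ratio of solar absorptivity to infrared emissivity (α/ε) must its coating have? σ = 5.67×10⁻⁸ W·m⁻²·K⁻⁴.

α/ε ≈ 0.361

Balance: αS·A = εσ·1A·T⁴ ⇒ α/ε = σT⁴/S.
α/ε = 5.67×10⁻⁸·(222)⁴/382 = 5.67×10⁻⁸·2.429×10⁹/382.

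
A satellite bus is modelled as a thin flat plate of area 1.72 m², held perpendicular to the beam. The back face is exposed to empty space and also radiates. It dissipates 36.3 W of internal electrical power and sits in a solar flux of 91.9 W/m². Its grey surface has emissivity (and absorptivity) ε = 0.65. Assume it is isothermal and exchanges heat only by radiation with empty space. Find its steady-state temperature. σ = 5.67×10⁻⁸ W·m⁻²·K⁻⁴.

At steady state, absorbed solar power + internal power = radiated power.
Absorbed: α·S·A_cross = 0.65·91.9·1.720 = 102.7 W (cross-section A).
Total input = 102.7 + 36.3 = 139.0 W.
Radiated: εσ·A_surf·T⁴ with A_surf = 2A = 3.440 m².
T⁴ = 139.0/(0.65·5.67×10⁻⁸·3.440) = 1.097×10⁹ K⁴.

T ≈ 182 K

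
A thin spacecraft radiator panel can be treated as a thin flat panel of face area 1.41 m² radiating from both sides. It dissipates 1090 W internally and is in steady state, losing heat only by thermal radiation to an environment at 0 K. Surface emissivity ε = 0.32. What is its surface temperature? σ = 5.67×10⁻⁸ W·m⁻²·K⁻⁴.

T ≈ 382 K

Steady state: internal power = radiated power, P = εσA T⁴.
Radiating area A = 2·1.41 = 2.820 m².
T⁴ = P/(εσA) = 1090/(0.32·5.67×10⁻⁸·2.820) = 2.130×10¹⁰ K⁴.
T = (2.130×10¹⁰)^(1/4).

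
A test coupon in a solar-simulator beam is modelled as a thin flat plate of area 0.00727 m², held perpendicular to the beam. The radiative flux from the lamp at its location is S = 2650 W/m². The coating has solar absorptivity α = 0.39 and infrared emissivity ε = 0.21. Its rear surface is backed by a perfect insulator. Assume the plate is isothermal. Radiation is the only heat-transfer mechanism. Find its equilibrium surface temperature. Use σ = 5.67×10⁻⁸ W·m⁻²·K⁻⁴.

T ≈ 543 K

At equilibrium, absorbed power = emitted power.
Absorbing cross-section = A = 0.007270 m²; emitting surface = A = 0.007270 m² (ratio 1).
αS·A_cross = εσ·A_surf·T⁴  ⇒  T⁴ = αS/(ε·1σ).
T⁴ = 0.390·2650/(0.21·1·5.67×10⁻⁸) = 8.680×10¹⁰ K⁴.
T = (8.680×10¹⁰)^(1/4).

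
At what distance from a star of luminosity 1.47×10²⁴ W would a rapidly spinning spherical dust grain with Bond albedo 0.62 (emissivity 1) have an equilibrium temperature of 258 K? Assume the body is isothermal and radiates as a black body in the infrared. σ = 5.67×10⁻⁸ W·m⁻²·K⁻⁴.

d ≈ 6.65×10⁹ m

For an isothermal black-emitting sphere, (1−a)S·πr² = σ·4πr²·T⁴ ⇒ S = 4σT⁴/(1−a).
S = 4·5.67×10⁻⁸·(258)⁴/0.380 = 2644 W/m².
Flux falls as S = L/(4πd²), so d = √(L/(4πS)) = √(1.47×10²⁴/(4π·2644)).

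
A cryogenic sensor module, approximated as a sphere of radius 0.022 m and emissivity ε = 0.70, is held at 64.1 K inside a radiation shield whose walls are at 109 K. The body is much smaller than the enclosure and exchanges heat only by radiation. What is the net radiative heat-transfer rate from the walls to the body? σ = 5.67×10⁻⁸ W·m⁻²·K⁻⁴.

P_net ≈ 0.0300 W

For a small grey body in a large enclosure: P_net = εσA(T_body⁴ − T_wall⁴).
A = 4πr² = 0.006082 m²; T_body⁴ − T_wall⁴ = 1.688×10⁷ − 1.412×10⁸ = -1.243×10⁸ K⁴.
|P_net| = 0.70·5.67×10⁻⁸·0.006082·1.243×10⁸.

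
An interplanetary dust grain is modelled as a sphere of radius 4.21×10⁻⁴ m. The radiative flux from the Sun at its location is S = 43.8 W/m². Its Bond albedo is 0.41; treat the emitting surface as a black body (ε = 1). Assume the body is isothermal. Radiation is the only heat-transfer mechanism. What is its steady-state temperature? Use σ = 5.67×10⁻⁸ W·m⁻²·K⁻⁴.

At equilibrium, absorbed power = emitted power.
Absorbing cross-section = πr² = 5.568×10⁻⁷ m²; emitting surface = 4πr² = 2.227×10⁻⁶ m² (ratio 4).
(1−a)S·A_cross = εσ·A_surf·T⁴  ⇒  T⁴ = (1−a)S/(4σ).
T⁴ = 0.590·43.8/(4·5.67×10⁻⁸) = 1.139×10⁸ K⁴.
T = (1.139×10⁸)^(1/4).

T ≈ 103 K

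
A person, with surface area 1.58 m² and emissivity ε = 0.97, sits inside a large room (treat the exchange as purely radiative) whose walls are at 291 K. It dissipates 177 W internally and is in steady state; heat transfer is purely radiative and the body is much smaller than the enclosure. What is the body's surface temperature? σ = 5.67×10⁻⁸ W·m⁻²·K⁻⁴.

For a small grey body in a large enclosure, net radiated power = εσA(T⁴ − T_w⁴).
Steady state: P = εσA(T⁴ − T_w⁴) with A = 1.58 m².
T⁴ = P/(εσA) + T_w⁴ = 177/(0.97·5.67×10⁻⁸·1.580) + (291)⁴
    = 2.037×10⁹ + 7.171×10⁹ = 9.208×10⁹ K⁴.

T ≈ 310 K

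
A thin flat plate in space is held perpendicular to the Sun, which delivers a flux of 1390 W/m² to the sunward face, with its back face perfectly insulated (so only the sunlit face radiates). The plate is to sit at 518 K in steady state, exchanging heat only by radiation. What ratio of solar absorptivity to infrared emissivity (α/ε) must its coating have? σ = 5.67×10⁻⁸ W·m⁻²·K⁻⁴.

α/ε ≈ 2.94

Balance: αS·A = εσ·1A·T⁴ ⇒ α/ε = σT⁴/S.
α/ε = 5.67×10⁻⁸·(518)⁴/1390 = 5.67×10⁻⁸·7.200×10¹⁰/1390.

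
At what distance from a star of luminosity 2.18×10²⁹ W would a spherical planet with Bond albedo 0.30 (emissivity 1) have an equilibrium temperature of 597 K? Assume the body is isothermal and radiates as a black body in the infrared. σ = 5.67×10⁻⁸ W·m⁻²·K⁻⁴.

d ≈ 6.49×10¹¹ m

For an isothermal black-emitting sphere, (1−a)S·πr² = σ·4πr²·T⁴ ⇒ S = 4σT⁴/(1−a).
S = 4·5.67×10⁻⁸·(597)⁴/0.700 = 41160 W/m².
Flux falls as S = L/(4πd²), so d = √(L/(4πS)) = √(2.18×10²⁹/(4π·41160)).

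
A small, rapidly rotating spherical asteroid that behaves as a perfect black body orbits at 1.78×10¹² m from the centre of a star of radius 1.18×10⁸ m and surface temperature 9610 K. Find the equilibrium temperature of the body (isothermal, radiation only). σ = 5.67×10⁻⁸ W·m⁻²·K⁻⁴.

T ≈ 55.3 K

The star's surface emits σT_*⁴; at distance d the flux is S = σT_*⁴(R_*/d)².
S = 5.67×10⁻⁸·(9610)⁴·(1.18×10⁸/1.78×10¹²)² = 2.125 W/m².
For an isothermal sphere T⁴ = (1−a)S/(4σ) = 9.370×10⁶ K⁴.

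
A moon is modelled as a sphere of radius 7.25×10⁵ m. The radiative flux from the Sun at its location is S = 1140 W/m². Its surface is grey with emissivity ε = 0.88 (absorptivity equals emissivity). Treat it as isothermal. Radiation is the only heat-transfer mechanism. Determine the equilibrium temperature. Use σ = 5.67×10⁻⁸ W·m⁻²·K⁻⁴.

At equilibrium, absorbed power = emitted power.
Absorbing cross-section = πr² = 1.651×10¹² m²; emitting surface = 4πr² = 6.605×10¹² m² (ratio 4).
εS·A_cross = εσ·A_surf·T⁴  ⇒  T⁴ = S/(4σ)   (ε cancels).
T⁴ = 1140/(4·5.67×10⁻⁸) = 5.026×10⁹ K⁴.
T = (5.026×10⁹)^(1/4).

T ≈ 266 K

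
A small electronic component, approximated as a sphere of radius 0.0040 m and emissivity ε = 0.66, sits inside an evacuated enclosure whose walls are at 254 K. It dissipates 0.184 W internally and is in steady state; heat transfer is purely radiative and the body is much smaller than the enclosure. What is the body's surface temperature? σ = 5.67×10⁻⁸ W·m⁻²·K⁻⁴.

For a small grey body in a large enclosure, net radiated power = εσA(T⁴ − T_w⁴).
Steady state: P = εσA(T⁴ − T_w⁴) with A = 4πr² = 2.011×10⁻⁴ m².
T⁴ = P/(εσA) + T_w⁴ = 0.184/(0.66·5.67×10⁻⁸·2.011×10⁻⁴) + (254)⁴
    = 2.445×10¹⁰ + 4.162×10⁹ = 2.862×10¹⁰ K⁴.

T ≈ 411 K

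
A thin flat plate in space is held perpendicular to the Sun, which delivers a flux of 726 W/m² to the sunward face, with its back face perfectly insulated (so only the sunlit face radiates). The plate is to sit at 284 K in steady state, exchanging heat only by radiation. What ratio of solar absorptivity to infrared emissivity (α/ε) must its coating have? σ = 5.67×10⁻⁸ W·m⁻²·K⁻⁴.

Balance: αS·A = εσ·1A·T⁴ ⇒ α/ε = σT⁴/S.
α/ε = 5.67×10⁻⁸·(284)⁴/726 = 5.67×10⁻⁸·6.505×10⁹/726.

α/ε ≈ 0.508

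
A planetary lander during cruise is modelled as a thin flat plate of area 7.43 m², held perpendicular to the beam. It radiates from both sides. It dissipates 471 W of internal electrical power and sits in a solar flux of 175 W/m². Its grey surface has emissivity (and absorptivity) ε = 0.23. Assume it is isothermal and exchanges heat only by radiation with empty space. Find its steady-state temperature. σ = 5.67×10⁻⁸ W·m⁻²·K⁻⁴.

T ≈ 251 K

At steady state, absorbed solar power + internal power = radiated power.
Absorbed: α·S·A_cross = 0.23·175·7.430 = 299.1 W (cross-section A).
Total input = 299.1 + 471 = 770.1 W.
Radiated: εσ·A_surf·T⁴ with A_surf = 2A = 14.86 m².
T⁴ = 770.1/(0.23·5.67×10⁻⁸·14.86) = 3.974×10⁹ K⁴.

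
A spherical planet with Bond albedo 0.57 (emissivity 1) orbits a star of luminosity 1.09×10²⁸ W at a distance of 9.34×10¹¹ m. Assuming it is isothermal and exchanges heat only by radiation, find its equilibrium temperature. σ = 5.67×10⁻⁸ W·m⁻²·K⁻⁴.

First find the stellar flux at distance d: S = L/(4πd²) = 1.09×10²⁸/(4π·(9.34×10¹¹)²) = 994.3 W/m².
For an isothermal sphere, absorbed (1−a)S·πr² = emitted σ·4πr²·T⁴, so T⁴ = (1−a)S/(4σ).
T⁴ = 0.430·994.3/(4·5.67×10⁻⁸) = 1.885×10⁹ K⁴.

T ≈ 208 K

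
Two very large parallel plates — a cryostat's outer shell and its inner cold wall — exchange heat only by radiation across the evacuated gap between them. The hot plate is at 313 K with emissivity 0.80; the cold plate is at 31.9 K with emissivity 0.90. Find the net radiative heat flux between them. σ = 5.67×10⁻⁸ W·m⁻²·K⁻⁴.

For two infinite grey parallel plates, q = σ(T₁⁴ − T₂⁴)/(1/ε₁ + 1/ε₂ − 1).
T₁⁴ − T₂⁴ = 9.598×10⁹ − 1.036×10⁶ = 9.597×10⁹ K⁴.
1/ε₁ + 1/ε₂ − 1 = 1.250 + 1.111 − 1 = 1.361.
q = 5.67×10⁻⁸ × 9.597×10⁹ / 1.361.

q ≈ 400 W/m²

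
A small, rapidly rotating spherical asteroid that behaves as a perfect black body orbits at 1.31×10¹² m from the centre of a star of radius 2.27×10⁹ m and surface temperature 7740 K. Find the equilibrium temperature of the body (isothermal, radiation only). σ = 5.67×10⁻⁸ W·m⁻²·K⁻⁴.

T ≈ 228 K

The star's surface emits σT_*⁴; at distance d the flux is S = σT_*⁴(R_*/d)².
S = 5.67×10⁻⁸·(7740)⁴·(2.27×10⁹/1.31×10¹²)² = 611.0 W/m².
For an isothermal sphere T⁴ = (1−a)S/(4σ) = 2.694×10⁹ K⁴.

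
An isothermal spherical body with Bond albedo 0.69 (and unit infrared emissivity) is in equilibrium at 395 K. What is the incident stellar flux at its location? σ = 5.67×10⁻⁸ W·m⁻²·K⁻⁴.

S ≈ 17800 W/m²

(1−a)S·πr² = σ·4πr²·T⁴ ⇒ S = 4σT⁴/(1−a).
S = 4·5.67×10⁻⁸·2.434×10¹⁰/0.310.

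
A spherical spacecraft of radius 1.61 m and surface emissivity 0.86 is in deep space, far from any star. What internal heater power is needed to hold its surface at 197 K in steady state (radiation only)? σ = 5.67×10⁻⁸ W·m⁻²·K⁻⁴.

P ≈ 2390 W

P = εσ·4πr²·T⁴.
4πr² = 32.57 m²; T⁴ = 1.506×10⁹ K⁴.
P = 0.86·5.67×10⁻⁸·32.57·1.506×10⁹.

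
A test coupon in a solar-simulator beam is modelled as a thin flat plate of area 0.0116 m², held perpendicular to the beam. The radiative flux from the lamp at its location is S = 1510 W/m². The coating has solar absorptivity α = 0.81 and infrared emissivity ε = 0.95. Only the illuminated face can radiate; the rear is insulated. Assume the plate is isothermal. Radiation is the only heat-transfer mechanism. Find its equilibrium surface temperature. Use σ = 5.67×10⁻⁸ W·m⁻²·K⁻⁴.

At equilibrium, absorbed power = emitted power.
Absorbing cross-section = A = 0.01160 m²; emitting surface = A = 0.01160 m² (ratio 1).
αS·A_cross = εσ·A_surf·T⁴  ⇒  T⁴ = αS/(ε·1σ).
T⁴ = 0.810·1510/(0.95·1·5.67×10⁻⁸) = 2.271×10¹⁰ K⁴.
T = (2.271×10¹⁰)^(1/4).

T ≈ 388 K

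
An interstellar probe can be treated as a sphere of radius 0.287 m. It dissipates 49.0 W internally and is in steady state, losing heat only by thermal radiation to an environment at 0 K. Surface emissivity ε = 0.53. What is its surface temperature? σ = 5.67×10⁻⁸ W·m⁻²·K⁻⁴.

Steady state: internal power = radiated power, P = εσA T⁴.
Radiating area A = 4πr² = 1.035 m².
T⁴ = P/(εσA) = 49.0/(0.53·5.67×10⁻⁸·1.035) = 1.575×10⁹ K⁴.
T = (1.575×10⁹)^(1/4).

T ≈ 199 K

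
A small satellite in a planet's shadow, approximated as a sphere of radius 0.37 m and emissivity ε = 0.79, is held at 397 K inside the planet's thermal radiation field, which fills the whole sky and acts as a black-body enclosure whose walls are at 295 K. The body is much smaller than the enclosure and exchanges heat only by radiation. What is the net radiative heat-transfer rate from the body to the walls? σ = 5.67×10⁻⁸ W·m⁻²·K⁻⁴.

P_net ≈ 1330 W

For a small grey body in a large enclosure: P_net = εσA(T_body⁴ − T_wall⁴).
A = 4πr² = 1.720 m²; T_body⁴ − T_wall⁴ = 2.484×10¹⁰ − 7.573×10⁹ = 1.727×10¹⁰ K⁴.
|P_net| = 0.79·5.67×10⁻⁸·1.720·1.727×10¹⁰.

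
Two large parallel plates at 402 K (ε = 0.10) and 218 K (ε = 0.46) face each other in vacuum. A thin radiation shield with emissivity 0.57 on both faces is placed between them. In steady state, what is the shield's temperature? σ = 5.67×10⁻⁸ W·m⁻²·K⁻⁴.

T_s ≈ 293 K

In steady state the net flux on the hot side equals that on the cold side.
σ(T₁⁴−T_s⁴)/D₁ = σ(T_s⁴−T₂⁴)/D₂, with D₁ = 1/ε₁+1/ε_s−1 = 10.75, D₂ = 1/ε_s+1/ε₂−1 = 2.928.
Solve for T_s⁴: T_s⁴ = (D₂·T₁⁴ + D₁·T₂⁴)/(D₁+D₂) = 7.364×10⁹ K⁴.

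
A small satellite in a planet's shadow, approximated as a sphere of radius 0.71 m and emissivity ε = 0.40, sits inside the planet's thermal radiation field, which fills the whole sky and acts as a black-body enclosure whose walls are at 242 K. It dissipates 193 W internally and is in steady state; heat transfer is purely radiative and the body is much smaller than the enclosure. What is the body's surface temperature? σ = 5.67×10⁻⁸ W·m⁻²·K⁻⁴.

T ≈ 263 K

For a small grey body in a large enclosure, net radiated power = εσA(T⁴ − T_w⁴).
Steady state: P = εσA(T⁴ − T_w⁴) with A = 4πr² = 6.335 m².
T⁴ = P/(εσA) + T_w⁴ = 193/(0.40·5.67×10⁻⁸·6.335) + (242)⁴
    = 1.343×10⁹ + 3.430×10⁹ = 4.773×10⁹ K⁴.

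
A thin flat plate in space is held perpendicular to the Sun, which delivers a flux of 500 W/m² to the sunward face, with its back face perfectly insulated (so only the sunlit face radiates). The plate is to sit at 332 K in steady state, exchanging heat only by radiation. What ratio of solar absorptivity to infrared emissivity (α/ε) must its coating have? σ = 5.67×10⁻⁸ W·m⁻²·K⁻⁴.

Balance: αS·A = εσ·1A·T⁴ ⇒ α/ε = σT⁴/S.
α/ε = 5.67×10⁻⁸·(332)⁴/500 = 5.67×10⁻⁸·1.215×10¹⁰/500.

α/ε ≈ 1.38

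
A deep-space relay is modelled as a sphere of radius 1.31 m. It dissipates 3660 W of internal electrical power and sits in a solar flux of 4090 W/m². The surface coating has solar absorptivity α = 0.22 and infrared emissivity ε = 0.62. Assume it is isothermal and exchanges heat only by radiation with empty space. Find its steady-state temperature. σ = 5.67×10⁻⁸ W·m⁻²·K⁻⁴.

T ≈ 326 K

At steady state, absorbed solar power + internal power = radiated power.
Absorbed: α·S·A_cross = 0.22·4090·5.391 = 4851 W (cross-section πr²).
Total input = 4851 + 3660 = 8511 W.
Radiated: εσ·A_surf·T⁴ with A_surf = 4πr² = 21.57 m².
T⁴ = 8511/(0.62·5.67×10⁻⁸·21.57) = 1.123×10¹⁰ K⁴.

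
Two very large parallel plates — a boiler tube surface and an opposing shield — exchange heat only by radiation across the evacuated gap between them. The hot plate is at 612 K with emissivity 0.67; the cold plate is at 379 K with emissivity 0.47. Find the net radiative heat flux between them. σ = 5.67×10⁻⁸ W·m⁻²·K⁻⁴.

q ≈ 2590 W/m²

For two infinite grey parallel plates, q = σ(T₁⁴ − T₂⁴)/(1/ε₁ + 1/ε₂ − 1).
T₁⁴ − T₂⁴ = 1.403×10¹¹ − 2.063×10¹⁰ = 1.197×10¹¹ K⁴.
1/ε₁ + 1/ε₂ − 1 = 1.493 + 2.128 − 1 = 2.620.
q = 5.67×10⁻⁸ × 1.197×10¹¹ / 2.620.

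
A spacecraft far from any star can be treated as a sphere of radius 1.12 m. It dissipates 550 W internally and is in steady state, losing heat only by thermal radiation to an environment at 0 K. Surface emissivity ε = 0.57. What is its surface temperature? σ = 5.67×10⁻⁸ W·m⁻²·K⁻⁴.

Steady state: internal power = radiated power, P = εσA T⁴.
Radiating area A = 4πr² = 15.76 m².
T⁴ = P/(εσA) = 550/(0.57·5.67×10⁻⁸·15.76) = 1.080×10⁹ K⁴.
T = (1.080×10⁹)^(1/4).

T ≈ 181 K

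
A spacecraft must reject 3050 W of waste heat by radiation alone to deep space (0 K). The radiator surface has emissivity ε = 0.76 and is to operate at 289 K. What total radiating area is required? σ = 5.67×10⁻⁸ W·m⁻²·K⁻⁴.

P = εσA T⁴ ⇒ A = P/(εσT⁴).
T⁴ = 6.976×10⁹ K⁴.
A = 3050/(0.76 × 5.67×10⁻⁸ × 6.976×10⁹).

A ≈ 10.1 m²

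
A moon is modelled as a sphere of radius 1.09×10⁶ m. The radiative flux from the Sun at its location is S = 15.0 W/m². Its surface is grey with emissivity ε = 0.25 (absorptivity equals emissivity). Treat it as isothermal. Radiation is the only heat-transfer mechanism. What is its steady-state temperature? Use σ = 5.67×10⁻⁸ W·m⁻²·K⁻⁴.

At equilibrium, absorbed power = emitted power.
Absorbing cross-section = πr² = 3.733×10¹² m²; emitting surface = 4πr² = 1.493×10¹³ m² (ratio 4).
εS·A_cross = εσ·A_surf·T⁴  ⇒  T⁴ = S/(4σ)   (ε cancels).
T⁴ = 15.0/(4·5.67×10⁻⁸) = 6.614×10⁷ K⁴.
T = (6.614×10⁷)^(1/4).

T ≈ 90.2 K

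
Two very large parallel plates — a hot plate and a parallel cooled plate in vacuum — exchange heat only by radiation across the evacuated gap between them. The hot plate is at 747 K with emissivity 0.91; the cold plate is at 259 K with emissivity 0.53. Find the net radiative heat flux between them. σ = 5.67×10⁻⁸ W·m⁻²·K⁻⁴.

q ≈ 8760 W/m²

For two infinite grey parallel plates, q = σ(T₁⁴ − T₂⁴)/(1/ε₁ + 1/ε₂ − 1).
T₁⁴ − T₂⁴ = 3.114×10¹¹ − 4.500×10⁹ = 3.069×10¹¹ K⁴.
1/ε₁ + 1/ε₂ − 1 = 1.099 + 1.887 − 1 = 1.986.
q = 5.67×10⁻⁸ × 3.069×10¹¹ / 1.986.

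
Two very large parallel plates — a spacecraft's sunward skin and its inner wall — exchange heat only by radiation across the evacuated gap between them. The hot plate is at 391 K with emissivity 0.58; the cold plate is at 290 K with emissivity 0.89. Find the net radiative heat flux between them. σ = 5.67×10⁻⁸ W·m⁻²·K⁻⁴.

For two infinite grey parallel plates, q = σ(T₁⁴ − T₂⁴)/(1/ε₁ + 1/ε₂ − 1).
T₁⁴ − T₂⁴ = 2.337×10¹⁰ − 7.073×10⁹ = 1.630×10¹⁰ K⁴.
1/ε₁ + 1/ε₂ − 1 = 1.724 + 1.124 − 1 = 1.848.
q = 5.67×10⁻⁸ × 1.630×10¹⁰ / 1.848.

q ≈ 500 W/m²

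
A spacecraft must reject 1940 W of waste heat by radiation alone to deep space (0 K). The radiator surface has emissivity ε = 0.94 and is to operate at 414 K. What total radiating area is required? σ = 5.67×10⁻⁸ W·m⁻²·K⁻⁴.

P = εσA T⁴ ⇒ A = P/(εσT⁴).
T⁴ = 2.938×10¹⁰ K⁴.
A = 1940/(0.94 × 5.67×10⁻⁸ × 2.938×10¹⁰).

A ≈ 1.24 m²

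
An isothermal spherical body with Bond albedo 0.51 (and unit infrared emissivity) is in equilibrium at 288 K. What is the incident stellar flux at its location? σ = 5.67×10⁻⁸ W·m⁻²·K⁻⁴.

S ≈ 3180 W/m²

(1−a)S·πr² = σ·4πr²·T⁴ ⇒ S = 4σT⁴/(1−a).
S = 4·5.67×10⁻⁸·6.880×10⁹/0.490.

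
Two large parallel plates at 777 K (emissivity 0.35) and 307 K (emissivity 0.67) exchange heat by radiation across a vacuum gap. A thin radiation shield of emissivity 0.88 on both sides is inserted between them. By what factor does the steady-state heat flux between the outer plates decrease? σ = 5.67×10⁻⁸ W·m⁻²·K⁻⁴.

factor ≈ 1.38

Without shield: q₀ = σΔ(T⁴)/(1/ε₁+1/ε₂−1) with denominator 3.350.
With shield the two gaps are in series; the resistances add: (1/ε₁+1/ε_s−1)+(1/ε_s+1/ε₂−1) = 2.994+1.629 = 4.622.
Heat-flux ratio q₀/q = 4.622/3.350.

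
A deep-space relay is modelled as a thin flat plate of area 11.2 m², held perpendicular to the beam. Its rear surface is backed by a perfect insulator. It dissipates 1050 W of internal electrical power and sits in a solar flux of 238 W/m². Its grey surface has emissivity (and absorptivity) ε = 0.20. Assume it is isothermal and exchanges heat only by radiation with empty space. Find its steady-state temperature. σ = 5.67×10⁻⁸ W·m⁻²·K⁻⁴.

At steady state, absorbed solar power + internal power = radiated power.
Absorbed: α·S·A_cross = 0.20·238·11.20 = 533.1 W (cross-section A).
Total input = 533.1 + 1050 = 1583 W.
Radiated: εσ·A_surf·T⁴ with A_surf = A = 11.20 m².
T⁴ = 1583/(0.20·5.67×10⁻⁸·11.20) = 1.246×10¹⁰ K⁴.

T ≈ 334 K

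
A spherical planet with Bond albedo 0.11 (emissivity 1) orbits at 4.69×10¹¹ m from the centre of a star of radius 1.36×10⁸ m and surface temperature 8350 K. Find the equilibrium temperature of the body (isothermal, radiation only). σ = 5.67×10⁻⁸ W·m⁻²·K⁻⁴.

The star's surface emits σT_*⁴; at distance d the flux is S = σT_*⁴(R_*/d)².
S = 5.67×10⁻⁸·(8350)⁴·(1.36×10⁸/4.69×10¹¹)² = 23.18 W/m².
For an isothermal sphere T⁴ = (1−a)S/(4σ) = 9.095×10⁷ K⁴.

T ≈ 97.7 K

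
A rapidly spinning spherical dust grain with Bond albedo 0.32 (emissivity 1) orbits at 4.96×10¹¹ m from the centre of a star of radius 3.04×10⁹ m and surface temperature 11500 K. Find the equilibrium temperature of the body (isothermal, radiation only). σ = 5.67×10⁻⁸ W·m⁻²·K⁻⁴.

The star's surface emits σT_*⁴; at distance d the flux is S = σT_*⁴(R_*/d)².
S = 5.67×10⁻⁸·(11500)⁴·(3.04×10⁹/4.96×10¹¹)² = 37250 W/m².
For an isothermal sphere T⁴ = (1−a)S/(4σ) = 1.117×10¹¹ K⁴.

T ≈ 578 K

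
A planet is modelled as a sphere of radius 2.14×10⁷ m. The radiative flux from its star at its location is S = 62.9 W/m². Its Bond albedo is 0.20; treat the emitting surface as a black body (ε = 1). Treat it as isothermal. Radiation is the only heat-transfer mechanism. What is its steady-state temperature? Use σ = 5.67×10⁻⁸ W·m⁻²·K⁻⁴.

T ≈ 122 K

At equilibrium, absorbed power = emitted power.
Absorbing cross-section = πr² = 1.439×10¹⁵ m²; emitting surface = 4πr² = 5.755×10¹⁵ m² (ratio 4).
(1−a)S·A_cross = εσ·A_surf·T⁴  ⇒  T⁴ = (1−a)S/(4σ).
T⁴ = 0.800·62.9/(4·5.67×10⁻⁸) = 2.219×10⁸ K⁴.
T = (2.219×10⁸)^(1/4).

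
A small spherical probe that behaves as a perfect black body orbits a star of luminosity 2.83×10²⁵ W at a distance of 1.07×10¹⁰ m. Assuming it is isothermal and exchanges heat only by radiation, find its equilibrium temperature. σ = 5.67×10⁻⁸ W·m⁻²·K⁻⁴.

T ≈ 543 K

First find the stellar flux at distance d: S = L/(4πd²) = 2.83×10²⁵/(4π·(1.07×10¹⁰)²) = 19670 W/m².
For an isothermal sphere, absorbed (1−a)S·πr² = emitted σ·4πr²·T⁴, so T⁴ = (1−a)S/(4σ).
T⁴ = 1.00·19670/(4·5.67×10⁻⁸) = 8.673×10¹⁰ K⁴.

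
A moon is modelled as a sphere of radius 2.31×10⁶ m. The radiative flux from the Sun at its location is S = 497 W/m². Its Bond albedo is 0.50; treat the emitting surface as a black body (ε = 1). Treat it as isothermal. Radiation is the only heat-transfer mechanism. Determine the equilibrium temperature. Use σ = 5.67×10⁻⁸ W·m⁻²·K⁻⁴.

T ≈ 182 K

At equilibrium, absorbed power = emitted power.
Absorbing cross-section = πr² = 1.676×10¹³ m²; emitting surface = 4πr² = 6.706×10¹³ m² (ratio 4).
(1−a)S·A_cross = εσ·A_surf·T⁴  ⇒  T⁴ = (1−a)S/(4σ).
T⁴ = 0.500·497/(4·5.67×10⁻⁸) = 1.096×10⁹ K⁴.
T = (1.096×10⁹)^(1/4).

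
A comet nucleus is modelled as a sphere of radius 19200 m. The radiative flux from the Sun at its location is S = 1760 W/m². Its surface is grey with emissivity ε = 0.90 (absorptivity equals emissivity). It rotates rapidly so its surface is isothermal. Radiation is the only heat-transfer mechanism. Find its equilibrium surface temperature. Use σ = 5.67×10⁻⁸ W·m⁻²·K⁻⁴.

T ≈ 297 K

At equilibrium, absorbed power = emitted power.
Absorbing cross-section = πr² = 1.158×10⁹ m²; emitting surface = 4πr² = 4.632×10⁹ m² (ratio 4).
εS·A_cross = εσ·A_surf·T⁴  ⇒  T⁴ = S/(4σ)   (ε cancels).
T⁴ = 1760/(4·5.67×10⁻⁸) = 7.760×10⁹ K⁴.
T = (7.760×10⁹)^(1/4).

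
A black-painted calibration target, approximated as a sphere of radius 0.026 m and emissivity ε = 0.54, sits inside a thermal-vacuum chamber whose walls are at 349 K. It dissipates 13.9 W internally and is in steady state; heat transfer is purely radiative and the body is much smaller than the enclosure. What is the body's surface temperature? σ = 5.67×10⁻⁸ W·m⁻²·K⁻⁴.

T ≈ 511 K

For a small grey body in a large enclosure, net radiated power = εσA(T⁴ − T_w⁴).
Steady state: P = εσA(T⁴ − T_w⁴) with A = 4πr² = 0.008495 m².
T⁴ = P/(εσA) + T_w⁴ = 13.9/(0.54·5.67×10⁻⁸·0.008495) + (349)⁴
    = 5.344×10¹⁰ + 1.484×10¹⁰ = 6.828×10¹⁰ K⁴.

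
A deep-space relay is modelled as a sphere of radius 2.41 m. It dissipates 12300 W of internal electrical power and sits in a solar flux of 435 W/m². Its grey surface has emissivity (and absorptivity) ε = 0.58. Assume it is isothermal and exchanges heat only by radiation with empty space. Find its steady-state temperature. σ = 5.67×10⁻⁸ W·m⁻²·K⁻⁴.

At steady state, absorbed solar power + internal power = radiated power.
Absorbed: α·S·A_cross = 0.58·435·18.25 = 4604 W (cross-section πr²).
Total input = 4604 + 12300 = 16900 W.
Radiated: εσ·A_surf·T⁴ with A_surf = 4πr² = 72.99 m².
T⁴ = 16900/(0.58·5.67×10⁻⁸·72.99) = 7.042×10⁹ K⁴.

T ≈ 290 K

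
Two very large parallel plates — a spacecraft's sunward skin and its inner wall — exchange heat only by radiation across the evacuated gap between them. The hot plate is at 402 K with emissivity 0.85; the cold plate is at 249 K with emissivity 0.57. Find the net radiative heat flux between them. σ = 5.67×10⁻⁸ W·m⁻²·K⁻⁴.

For two infinite grey parallel plates, q = σ(T₁⁴ − T₂⁴)/(1/ε₁ + 1/ε₂ − 1).
T₁⁴ − T₂⁴ = 2.612×10¹⁰ − 3.844×10⁹ = 2.227×10¹⁰ K⁴.
1/ε₁ + 1/ε₂ − 1 = 1.176 + 1.754 − 1 = 1.931.
q = 5.67×10⁻⁸ × 2.227×10¹⁰ / 1.931.

q ≈ 654 W/m²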